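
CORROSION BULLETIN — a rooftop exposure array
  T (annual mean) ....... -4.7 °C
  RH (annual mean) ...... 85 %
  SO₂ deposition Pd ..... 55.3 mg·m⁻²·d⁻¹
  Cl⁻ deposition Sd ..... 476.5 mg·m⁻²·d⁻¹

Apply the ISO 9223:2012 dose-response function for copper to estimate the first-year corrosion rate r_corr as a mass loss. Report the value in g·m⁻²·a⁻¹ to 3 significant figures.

r_corr = 11.4 g·m⁻²·a⁻¹

copper: f(T) = +0.126·(T−10) [T≤10 °C] = -1.8522
  sulphur-dioxide contribution → 0.3556 μm/a
  chloride contribution → 0.9177 μm/a
  ⇒ r_corr(copper) = 1.273 μm/a
Convert to mass loss: 1.273 μm/a × 8.96 g/cm³ = 11.41 g·m⁻²·a⁻¹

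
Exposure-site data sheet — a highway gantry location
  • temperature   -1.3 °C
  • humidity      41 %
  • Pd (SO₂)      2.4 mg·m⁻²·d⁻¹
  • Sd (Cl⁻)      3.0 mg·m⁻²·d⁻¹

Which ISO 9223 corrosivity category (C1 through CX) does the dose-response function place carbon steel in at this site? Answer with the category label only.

C2

carbon steel: f(T) = +0.150·(T−10) [T≤10 °C] = -1.6950
  SO₂ term: 1.77·2.4^0.52·exp(0.02·41-1.6950) = 1.163
  Cl⁻ term: 0.102·3.0^0.62·exp(0.033·41+0.04·-1.3) = 0.7403
  r_corr = 1.163 + 0.7403 = 1.904 μm/a
1.9 μm/a falls in (1.3, 25] for carbon steel → category C2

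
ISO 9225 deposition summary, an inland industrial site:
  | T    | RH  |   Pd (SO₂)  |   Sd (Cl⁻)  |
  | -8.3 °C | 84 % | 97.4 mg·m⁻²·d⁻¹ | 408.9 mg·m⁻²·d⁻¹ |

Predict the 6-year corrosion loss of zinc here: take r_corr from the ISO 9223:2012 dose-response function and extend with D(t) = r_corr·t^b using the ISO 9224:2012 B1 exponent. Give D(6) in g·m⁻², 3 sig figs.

D(6) = 86.4 g·m⁻²

zinc: T≤10 °C ⇒ hinge +0.038·(-8.3−10) = -0.6954
  sulphur-dioxide contribution → 2.3 μm/a
  chloride contribution → 0.5213 μm/a
  ⇒ r_corr(zinc) = 2.821 μm/a
ISO 9224: D(t) = r_corr · t^b with b = 0.813 (zinc, B1)
  D(6) = 2.821 × 6^0.813 = 2.821 × 4.292 = 12.11 μm
  Mass loss = 12.11 μm × 7.14 g/cm³ = 86.44 g·m⁻²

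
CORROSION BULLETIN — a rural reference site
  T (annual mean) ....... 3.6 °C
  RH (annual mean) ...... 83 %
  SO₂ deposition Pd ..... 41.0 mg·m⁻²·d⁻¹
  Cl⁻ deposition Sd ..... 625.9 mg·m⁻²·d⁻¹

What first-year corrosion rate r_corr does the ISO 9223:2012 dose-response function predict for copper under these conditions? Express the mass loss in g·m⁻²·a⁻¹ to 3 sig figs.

r_corr = 19.8 g·m⁻²·a⁻¹

copper: temperature factor f = +0.126·(-6.4) = -0.8064
  Pd branch = 0.0053·Pd^0.26·e^(0.059·RH+f) = 0.832 μm/a
  Cl⁻ term: 0.01025·625.9^0.27·exp(0.036·83+0.049·3.6) = 1.381
  sum: 0.832 + 1.381 → r_corr = 2.213 μm/a
Convert to mass loss: 2.213 μm/a × 8.96 g/cm³ = 19.82 g·m⁻²·a⁻¹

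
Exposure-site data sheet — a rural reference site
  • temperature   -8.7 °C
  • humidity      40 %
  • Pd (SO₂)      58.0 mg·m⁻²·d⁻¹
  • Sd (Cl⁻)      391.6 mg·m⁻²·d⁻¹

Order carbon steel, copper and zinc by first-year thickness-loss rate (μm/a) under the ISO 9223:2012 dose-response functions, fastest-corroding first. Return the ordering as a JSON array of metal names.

carbon steel: f(T) = +0.150·(T−10) [T≤10 °C] = -2.8050
  SO₂ term: 1.77·58.0^0.52·exp(0.02·40-2.8050) = 1.969
  Sd branch = 0.102·Sd^0.62·e^(0.033·RH+0.04·T) = 10.92 μm/a
  sum: 1.969 + 10.92 → r_corr = 12.89 μm/a
copper: temperature factor f = +0.126·(-18.7) = -2.3562
  SO₂ term: 0.0053·58.0^0.26·exp(0.059·40-2.3562) = 0.01529
  Cl⁻ term: 0.01025·391.6^0.27·exp(0.036·40+0.049·-8.7) = 0.1416
  sum: 0.01529 + 0.1416 → r_corr = 0.1569 μm/a
zinc: T≤10 °C ⇒ hinge +0.038·(-8.7−10) = -0.7106
  SO₂ term: 0.0129·58.0^0.44·exp(0.046·40-0.7106) = 0.2382
  Sd branch = 0.0175·Sd^0.57·e^(0.008·RH+0.085·T) = 0.3458 μm/a
  sum: 0.2382 + 0.3458 → r_corr = 0.584 μm/a
Ordering by μm/a: carbon steel (12.9) > zinc (0.584) > copper (0.157)

["carbon steel", "zinc", "copper"]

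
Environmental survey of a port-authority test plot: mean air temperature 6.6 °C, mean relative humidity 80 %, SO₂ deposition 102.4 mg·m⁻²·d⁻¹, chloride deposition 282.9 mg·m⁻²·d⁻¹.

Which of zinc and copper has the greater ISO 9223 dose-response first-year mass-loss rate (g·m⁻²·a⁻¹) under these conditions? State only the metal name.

zinc: temperature factor f = +0.038·(-3.4) = -0.1292
  Pd branch = 0.0129·Pd^0.44·e^(0.046·RH+f) = 3.445 μm/a
  Cl⁻ term: 0.0175·282.9^0.57·exp(0.008·80+0.085·6.6) = 1.452
  r_corr = 3.445 + 1.452 = 4.898 μm/a
  mass loss = 4.898 μm/a × 7.14 g/cm³ = 34.97 g·m⁻²·a⁻¹
copper: f(T) = +0.126·(T−10) [T≤10 °C] = -0.4284
  SO₂ term: 0.0053·102.4^0.26·exp(0.059·80-0.4284) = 1.291
  Sd branch = 0.01025·Sd^0.27·e^(0.036·RH+0.049·T) = 1.158 μm/a
  sum: 1.291 + 1.158 → r_corr = 2.449 μm/a
  mass loss = 2.449 μm/a × 8.96 g/cm³ = 21.94 g·m⁻²·a⁻¹
Ordering by g·m⁻²·a⁻¹: zinc (35) > copper (21.9)

zinc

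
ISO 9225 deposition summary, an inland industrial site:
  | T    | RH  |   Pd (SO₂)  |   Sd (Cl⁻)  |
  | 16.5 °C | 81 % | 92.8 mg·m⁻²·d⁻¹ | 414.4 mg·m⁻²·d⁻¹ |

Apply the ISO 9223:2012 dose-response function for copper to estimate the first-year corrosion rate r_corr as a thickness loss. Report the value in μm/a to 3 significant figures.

copper: f(T) = -0.080·(T−10) [T>10 °C] = -0.5200
  SO₂ term: 0.0053·92.8^0.26·exp(0.059·81-0.5200) = 1.218
  Sd branch = 0.01025·Sd^0.27·e^(0.036·RH+0.049·T) = 2.163 μm/a
  sum: 1.218 + 2.163 → r_corr = 3.38 μm/a

r_corr = 3.38 μm/a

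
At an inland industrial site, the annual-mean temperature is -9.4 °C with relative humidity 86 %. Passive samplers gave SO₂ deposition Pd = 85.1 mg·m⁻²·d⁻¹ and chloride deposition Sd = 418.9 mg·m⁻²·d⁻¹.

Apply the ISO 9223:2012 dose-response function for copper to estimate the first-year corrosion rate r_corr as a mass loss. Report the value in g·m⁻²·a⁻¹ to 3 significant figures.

r_corr = 8.63 g·m⁻²·a⁻¹

copper: temperature factor f = +0.126·(-19.4) = -2.4444
  Pd branch = 0.0053·Pd^0.26·e^(0.059·RH+f) = 0.2334 μm/a
  Cl⁻ term: 0.01025·418.9^0.27·exp(0.036·86+0.049·-9.4) = 0.7298
  r_corr = 0.2334 + 0.7298 = 0.9632 μm/a
Convert to mass loss: 0.9632 μm/a × 8.96 g/cm³ = 8.631 g·m⁻²·a⁻¹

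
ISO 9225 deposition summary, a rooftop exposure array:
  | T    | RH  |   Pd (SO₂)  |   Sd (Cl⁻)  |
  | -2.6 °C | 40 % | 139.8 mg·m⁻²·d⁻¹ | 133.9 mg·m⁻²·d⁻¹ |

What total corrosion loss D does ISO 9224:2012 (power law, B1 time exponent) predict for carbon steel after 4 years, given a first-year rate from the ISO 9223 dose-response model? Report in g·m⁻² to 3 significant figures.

carbon steel: temperature factor f = +0.150·(-12.6) = -1.8900
  sulphur-dioxide contribution → 7.767 μm/a
  chloride contribution → 7.166 μm/a
  ⇒ r_corr(carbon steel) = 14.93 μm/a
ISO 9224: D(t) = r_corr · t^b with b = 0.523 (carbon steel, B1)
  D(4) = 14.93 × 4^0.523 = 14.93 × 2.065 = 30.83 μm
  Mass loss = 30.83 μm × 7.85 g/cm³ = 242.1 g·m⁻²

D(4) = 242 g·m⁻²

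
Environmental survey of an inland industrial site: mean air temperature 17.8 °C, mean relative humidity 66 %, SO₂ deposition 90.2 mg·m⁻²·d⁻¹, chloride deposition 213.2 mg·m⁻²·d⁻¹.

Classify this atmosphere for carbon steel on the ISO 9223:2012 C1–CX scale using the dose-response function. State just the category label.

C5

carbon steel: T>10 °C ⇒ hinge -0.054·(17.8−10) = -0.4212
  SO₂ term: 1.77·90.2^0.52·exp(0.02·66-0.4212) = 45.19
  Cl⁻ term: 0.102·213.2^0.62·exp(0.033·66+0.04·17.8) = 51
  r_corr = 45.19 + 51 = 96.19 μm/a
96.2 μm/a falls in (80, 200] for carbon steel → category C5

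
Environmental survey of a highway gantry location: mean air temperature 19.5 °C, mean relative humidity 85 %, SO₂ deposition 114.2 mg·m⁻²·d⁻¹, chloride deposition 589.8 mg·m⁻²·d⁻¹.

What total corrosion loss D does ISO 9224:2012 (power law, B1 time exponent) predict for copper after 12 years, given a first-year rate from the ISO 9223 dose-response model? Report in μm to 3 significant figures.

D(12) = 23.4 μm

copper: T>10 °C ⇒ hinge -0.080·(19.5−10) = -0.7600
  Pd branch = 0.0053·Pd^0.26·e^(0.059·RH+f) = 1.28 μm/a
  Cl⁻ term: 0.01025·589.8^0.27·exp(0.036·85+0.049·19.5) = 3.182
  sum: 1.28 + 3.182 → r_corr = 4.462 μm/a
ISO 9224: D(t) = r_corr · t^b with b = 0.667 (copper, B1)
  D(12) = 4.462 × 12^0.667 = 4.462 × 5.246 = 23.41 μm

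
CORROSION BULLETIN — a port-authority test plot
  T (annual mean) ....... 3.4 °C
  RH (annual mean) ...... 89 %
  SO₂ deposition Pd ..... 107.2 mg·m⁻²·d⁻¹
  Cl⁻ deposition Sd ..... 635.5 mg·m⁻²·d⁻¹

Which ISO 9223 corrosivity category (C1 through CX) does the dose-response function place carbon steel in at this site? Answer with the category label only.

carbon steel: f(T) = +0.150·(T−10) [T≤10 °C] = -0.9900
  Pd branch = 1.77·Pd^0.52·e^(0.02·RH+f) = 44.34 μm/a
  Cl⁻ term: 0.102·635.5^0.62·exp(0.033·89+0.04·3.4) = 120.5
  r_corr = 44.34 + 120.5 = 164.9 μm/a
165 μm/a falls in (80, 200] for carbon steel → category C5

C5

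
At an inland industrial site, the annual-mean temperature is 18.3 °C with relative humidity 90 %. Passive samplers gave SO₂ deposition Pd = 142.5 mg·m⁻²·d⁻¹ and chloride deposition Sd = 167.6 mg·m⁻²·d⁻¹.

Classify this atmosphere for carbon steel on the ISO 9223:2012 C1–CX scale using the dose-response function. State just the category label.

C5

carbon steel: f(T) = -0.054·(T−10) [T>10 °C] = -0.4482
  Pd branch = 1.77·Pd^0.52·e^(0.02·RH+f) = 90.16 μm/a
  Cl⁻ term: 0.102·167.6^0.62·exp(0.033·90+0.04·18.3) = 98.95
  r_corr = 90.16 + 98.95 = 189.1 μm/a
189 μm/a falls in (80, 200] for carbon steel → category C5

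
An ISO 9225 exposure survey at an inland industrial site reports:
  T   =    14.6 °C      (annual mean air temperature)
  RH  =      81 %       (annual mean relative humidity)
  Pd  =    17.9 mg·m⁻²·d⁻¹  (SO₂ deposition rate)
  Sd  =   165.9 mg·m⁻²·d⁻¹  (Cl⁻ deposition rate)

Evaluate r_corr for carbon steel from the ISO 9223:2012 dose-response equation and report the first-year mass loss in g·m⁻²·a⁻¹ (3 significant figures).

carbon steel: temperature factor f = -0.054·(4.6) = -0.2484
  sulphur-dioxide contribution → 31.27 μm/a
  chloride contribution → 63.01 μm/a
  ⇒ r_corr(carbon steel) = 94.28 μm/a
Convert to mass loss: 94.28 μm/a × 7.85 g/cm³ = 740.1 g·m⁻²·a⁻¹

r_corr = 740 g·m⁻²·a⁻¹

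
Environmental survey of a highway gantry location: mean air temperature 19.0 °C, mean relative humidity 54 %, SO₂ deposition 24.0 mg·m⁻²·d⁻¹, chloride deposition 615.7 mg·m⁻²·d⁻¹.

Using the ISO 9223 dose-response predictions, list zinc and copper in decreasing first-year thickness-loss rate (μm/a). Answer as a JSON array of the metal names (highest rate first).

zinc: T>10 °C ⇒ hinge -0.071·(19.0−10) = -0.6390
  Pd branch = 0.0129·Pd^0.44·e^(0.046·RH+f) = 0.3305 μm/a
  Cl⁻ term: 0.0175·615.7^0.57·exp(0.008·54+0.085·19.0) = 5.272
  sum: 0.3305 + 5.272 → r_corr = 5.603 μm/a
copper: T>10 °C ⇒ hinge -0.080·(19.0−10) = -0.7200
  SO₂ term: 0.0053·24.0^0.26·exp(0.059·54-0.7200) = 0.1426
  Cl⁻ term: 0.01025·615.7^0.27·exp(0.036·54+0.049·19.0) = 1.029
  sum: 0.1426 + 1.029 → r_corr = 1.172 μm/a
Ordering by μm/a: zinc (5.6) > copper (1.17)

["zinc", "copper"]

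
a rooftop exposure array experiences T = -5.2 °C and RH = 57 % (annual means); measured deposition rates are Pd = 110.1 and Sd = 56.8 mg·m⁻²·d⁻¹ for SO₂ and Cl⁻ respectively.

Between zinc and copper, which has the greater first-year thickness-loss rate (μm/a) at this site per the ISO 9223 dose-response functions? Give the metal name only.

zinc: temperature factor f = +0.038·(-15.2) = -0.5776
  Pd branch = 0.0129·Pd^0.44·e^(0.046·RH+f) = 0.7886 μm/a
  Cl⁻ term: 0.0175·56.8^0.57·exp(0.008·57+0.085·-5.2) = 0.1775
  sum: 0.7886 + 0.1775 → r_corr = 0.966 μm/a
copper: T≤10 °C ⇒ hinge +0.126·(-5.2−10) = -1.9152
  Pd branch = 0.0053·Pd^0.26·e^(0.059·RH+f) = 0.07654 μm/a
  Cl⁻ term: 0.01025·56.8^0.27·exp(0.036·57+0.049·-5.2) = 0.184
  sum: 0.07654 + 0.184 → r_corr = 0.2606 μm/a
Ordering by μm/a: zinc (0.966) > copper (0.261)

zinc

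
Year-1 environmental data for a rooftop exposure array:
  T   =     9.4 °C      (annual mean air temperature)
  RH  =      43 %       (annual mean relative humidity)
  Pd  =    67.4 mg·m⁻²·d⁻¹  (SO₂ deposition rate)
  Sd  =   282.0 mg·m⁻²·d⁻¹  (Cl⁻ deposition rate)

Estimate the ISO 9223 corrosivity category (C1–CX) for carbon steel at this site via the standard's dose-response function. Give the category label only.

carbon steel: temperature factor f = +0.150·(-0.6) = -0.0900
  SO₂ term: 1.77·67.4^0.52·exp(0.02·43-0.0900) = 34.14
  Cl⁻ term: 0.102·282.0^0.62·exp(0.033·43+0.04·9.4) = 20.29
  sum: 34.14 + 20.29 → r_corr = 54.43 μm/a
Category bounds: 50…80 μm/a bracket r_corr ⇒ C4

C4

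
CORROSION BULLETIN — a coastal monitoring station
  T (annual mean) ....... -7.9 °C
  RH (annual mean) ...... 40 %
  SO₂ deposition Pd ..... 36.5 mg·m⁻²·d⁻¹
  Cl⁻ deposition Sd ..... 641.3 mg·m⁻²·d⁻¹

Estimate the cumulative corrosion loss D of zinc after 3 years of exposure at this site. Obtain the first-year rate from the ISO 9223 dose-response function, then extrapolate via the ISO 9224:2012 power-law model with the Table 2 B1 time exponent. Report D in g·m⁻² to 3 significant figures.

zinc: temperature factor f = +0.038·(-17.9) = -0.6802
  Pd branch = 0.0129·Pd^0.44·e^(0.046·RH+f) = 0.2003 μm/a
  Cl⁻ term: 0.0175·641.3^0.57·exp(0.008·40+0.085·-7.9) = 0.4902
  r_corr = 0.2003 + 0.4902 = 0.6905 μm/a
Power-law: D(3) = r_corr · 3^0.813
  D(3) = 0.6905 × 3^0.813 = 0.6905 × 2.443 = 1.687 μm
  Mass loss = 1.687 μm × 7.14 g/cm³ = 12.04 g·m⁻²

D(3) = 12.0 g·m⁻²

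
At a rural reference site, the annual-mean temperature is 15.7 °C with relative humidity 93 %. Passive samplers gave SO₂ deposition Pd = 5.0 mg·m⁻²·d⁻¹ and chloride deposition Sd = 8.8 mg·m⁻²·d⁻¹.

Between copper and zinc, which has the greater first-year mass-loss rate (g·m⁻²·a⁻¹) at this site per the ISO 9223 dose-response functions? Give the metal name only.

copper

copper: temperature factor f = -0.080·(5.7) = -0.4560
  SO₂ term: 0.0053·5.0^0.26·exp(0.059·93-0.4560) = 1.233
  Cl⁻ term: 0.01025·8.8^0.27·exp(0.036·93+0.049·15.7) = 1.132
  sum: 1.233 + 1.132 → r_corr = 2.365 μm/a
  mass loss = 2.365 μm/a × 8.96 g/cm³ = 21.19 g·m⁻²·a⁻¹
zinc: T>10 °C ⇒ hinge -0.071·(15.7−10) = -0.4047
  Pd branch = 0.0129·Pd^0.44·e^(0.046·RH+f) = 1.26 μm/a
  Sd branch = 0.0175·Sd^0.57·e^(0.008·RH+0.085·T) = 0.4831 μm/a
  r_corr = 1.26 + 0.4831 = 1.743 μm/a
  mass loss = 1.743 μm/a × 7.14 g/cm³ = 12.44 g·m⁻²·a⁻¹
Ordering by g·m⁻²·a⁻¹: copper (21.2) > zinc (12.4)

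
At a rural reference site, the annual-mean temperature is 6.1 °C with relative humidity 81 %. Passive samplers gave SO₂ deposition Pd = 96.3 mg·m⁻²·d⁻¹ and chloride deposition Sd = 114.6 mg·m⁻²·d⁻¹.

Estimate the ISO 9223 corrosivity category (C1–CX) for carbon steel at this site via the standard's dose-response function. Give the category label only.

carbon steel: f(T) = +0.150·(T−10) [T≤10 °C] = -0.5850
  sulphur-dioxide contribution → 53.57 μm/a
  chloride contribution → 35.66 μm/a
  total first-year rate 89.23 μm/a
89.2 μm/a falls in (80, 200] for carbon steel → category C5

C5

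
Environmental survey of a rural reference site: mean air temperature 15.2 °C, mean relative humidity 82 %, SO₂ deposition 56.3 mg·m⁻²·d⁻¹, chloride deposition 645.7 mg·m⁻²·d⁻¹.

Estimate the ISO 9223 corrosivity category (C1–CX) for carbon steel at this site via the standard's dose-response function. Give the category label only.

CX

carbon steel: T>10 °C ⇒ hinge -0.054·(15.2−10) = -0.2808
  SO₂ term: 1.77·56.3^0.52·exp(0.02·82-0.2808) = 56.04
  Cl⁻ term: 0.102·645.7^0.62·exp(0.033·82+0.04·15.2) = 154.9
  sum: 56.04 + 154.9 → r_corr = 211 μm/a
Category bounds: 200…700 μm/a bracket r_corr ⇒ CX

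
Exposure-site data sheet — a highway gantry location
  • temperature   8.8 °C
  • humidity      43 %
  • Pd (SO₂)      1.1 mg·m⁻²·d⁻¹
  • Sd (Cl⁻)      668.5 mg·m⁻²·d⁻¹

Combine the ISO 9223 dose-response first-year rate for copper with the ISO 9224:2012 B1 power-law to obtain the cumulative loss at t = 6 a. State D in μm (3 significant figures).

D(6) = 1.61 μm

copper: f(T) = +0.126·(T−10) [T≤10 °C] = -0.1512
  SO₂ term: 0.0053·1.1^0.26·exp(0.059·43-0.1512) = 0.05904
  Sd branch = 0.01025·Sd^0.27·e^(0.036·RH+0.049·T) = 0.4296 μm/a
  sum: 0.05904 + 0.4296 → r_corr = 0.4886 μm/a
Long-term exponent b (ISO 9224 Table 2, B1) = 0.667
  D(6) = 0.4886 × 6^0.667 = 0.4886 × 3.304 = 1.614 μm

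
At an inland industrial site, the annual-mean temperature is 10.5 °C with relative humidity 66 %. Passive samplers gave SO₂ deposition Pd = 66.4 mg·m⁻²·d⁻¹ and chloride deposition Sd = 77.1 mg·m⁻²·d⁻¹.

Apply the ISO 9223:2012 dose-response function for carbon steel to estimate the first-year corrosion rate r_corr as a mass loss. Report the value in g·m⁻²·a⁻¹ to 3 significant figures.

r_corr = 608 g·m⁻²·a⁻¹

carbon steel: T>10 °C ⇒ hinge -0.054·(10.5−10) = -0.0270
  sulphur-dioxide contribution → 57.15 μm/a
  chloride contribution → 20.27 μm/a
  ⇒ r_corr(carbon steel) = 77.42 μm/a
Convert to mass loss: 77.42 μm/a × 7.85 g/cm³ = 607.8 g·m⁻²·a⁻¹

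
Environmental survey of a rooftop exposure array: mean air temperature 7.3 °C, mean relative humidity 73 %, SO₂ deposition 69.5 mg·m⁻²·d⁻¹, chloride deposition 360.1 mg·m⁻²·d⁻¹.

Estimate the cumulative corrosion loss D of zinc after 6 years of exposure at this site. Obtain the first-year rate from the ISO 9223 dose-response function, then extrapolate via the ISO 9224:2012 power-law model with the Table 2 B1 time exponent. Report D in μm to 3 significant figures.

zinc: T≤10 °C ⇒ hinge +0.038·(7.3−10) = -0.1026
  Pd branch = 0.0129·Pd^0.44·e^(0.046·RH+f) = 2.162 μm/a
  Cl⁻ term: 0.0175·360.1^0.57·exp(0.008·73+0.085·7.3) = 1.672
  r_corr = 2.162 + 1.672 = 3.834 μm/a
Power-law: D(6) = r_corr · 6^0.813
  D(6) = 3.834 × 6^0.813 = 3.834 × 4.292 = 16.46 μm

D(6) = 16.5 μm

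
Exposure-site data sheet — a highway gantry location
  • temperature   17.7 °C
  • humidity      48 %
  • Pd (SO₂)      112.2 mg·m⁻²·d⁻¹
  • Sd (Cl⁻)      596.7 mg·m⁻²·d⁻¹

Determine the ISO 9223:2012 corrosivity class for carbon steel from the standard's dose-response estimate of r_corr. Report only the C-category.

C5

carbon steel: temperature factor f = -0.054·(7.7) = -0.4158
  sulphur-dioxide contribution → 35.51 μm/a
  chloride contribution → 53.09 μm/a
  total first-year rate 88.59 μm/a
ISO 9223 Table 2 (carbon steel): 80 < 88.6 ≤ 200 μm/a ⇒ C5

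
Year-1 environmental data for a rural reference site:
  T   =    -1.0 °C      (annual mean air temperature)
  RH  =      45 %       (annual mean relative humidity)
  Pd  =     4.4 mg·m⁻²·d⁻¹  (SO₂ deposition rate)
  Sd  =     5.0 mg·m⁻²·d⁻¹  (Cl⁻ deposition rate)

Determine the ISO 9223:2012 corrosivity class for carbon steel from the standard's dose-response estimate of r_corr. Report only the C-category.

C2

carbon steel: f(T) = +0.150·(T−10) [T≤10 °C] = -1.6500
  SO₂ term: 1.77·4.4^0.52·exp(0.02·45-1.6500) = 1.807
  Cl⁻ term: 0.102·5.0^0.62·exp(0.033·45+0.04·-1.0) = 1.174
  r_corr = 1.807 + 1.174 = 2.98 μm/a
Category bounds: 1.3…25 μm/a bracket r_corr ⇒ C2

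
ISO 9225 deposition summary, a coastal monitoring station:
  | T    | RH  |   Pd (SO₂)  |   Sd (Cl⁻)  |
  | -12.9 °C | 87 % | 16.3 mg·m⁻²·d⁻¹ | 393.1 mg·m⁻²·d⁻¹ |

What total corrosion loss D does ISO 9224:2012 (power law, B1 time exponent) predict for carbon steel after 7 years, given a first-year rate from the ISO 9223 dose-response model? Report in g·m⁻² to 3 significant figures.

carbon steel: temperature factor f = +0.150·(-22.9) = -3.4350
  SO₂ term: 1.77·16.3^0.52·exp(0.02·87-3.4350) = 1.387
  Cl⁻ term: 0.102·393.1^0.62·exp(0.033·87+0.04·-12.9) = 43.65
  sum: 1.387 + 43.65 → r_corr = 45.03 μm/a
ISO 9224: D(t) = r_corr · t^b with b = 0.523 (carbon steel, B1)
  D(7) = 45.03 × 7^0.523 = 45.03 × 2.767 = 124.6 μm
  Mass loss = 124.6 μm × 7.85 g/cm³ = 978.1 g·m⁻²

D(7) = 978 g·m⁻²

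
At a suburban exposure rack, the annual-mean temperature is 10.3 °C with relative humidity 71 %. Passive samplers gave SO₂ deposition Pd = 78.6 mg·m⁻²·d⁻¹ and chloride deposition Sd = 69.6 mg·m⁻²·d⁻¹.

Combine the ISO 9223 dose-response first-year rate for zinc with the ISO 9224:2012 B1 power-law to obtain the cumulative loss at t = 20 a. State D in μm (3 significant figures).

D(20) = 35.3 μm

zinc: temperature factor f = -0.071·(0.3) = -0.0213
  sulphur-dioxide contribution → 2.258 μm/a
  chloride contribution → 0.8322 μm/a
  total first-year rate 3.09 μm/a
Long-term exponent b (ISO 9224 Table 2, B1) = 0.813
  D(20) = 3.09 × 20^0.813 = 3.09 × 11.42 = 35.3 μm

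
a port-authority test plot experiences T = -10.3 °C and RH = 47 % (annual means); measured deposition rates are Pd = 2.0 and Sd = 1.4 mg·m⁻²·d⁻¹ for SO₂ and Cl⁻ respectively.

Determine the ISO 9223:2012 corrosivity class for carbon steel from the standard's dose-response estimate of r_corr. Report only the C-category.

C1

carbon steel: temperature factor f = +0.150·(-20.3) = -3.0450
  sulphur-dioxide contribution → 0.3093 μm/a
  chloride contribution → 0.3925 μm/a
  ⇒ r_corr(carbon steel) = 0.7018 μm/a
ISO 9223 Table 2 (carbon steel): 0 < 0.702 ≤ 1.3 μm/a ⇒ C1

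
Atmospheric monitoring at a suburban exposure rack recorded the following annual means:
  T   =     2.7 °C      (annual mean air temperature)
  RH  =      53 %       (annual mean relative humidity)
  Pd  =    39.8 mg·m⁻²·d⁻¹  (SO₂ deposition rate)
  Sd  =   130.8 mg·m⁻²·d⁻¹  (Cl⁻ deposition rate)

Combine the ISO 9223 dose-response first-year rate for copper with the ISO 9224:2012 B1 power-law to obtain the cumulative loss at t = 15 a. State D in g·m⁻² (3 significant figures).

D(15) = 22.9 g·m⁻²

copper: T≤10 °C ⇒ hinge +0.126·(2.7−10) = -0.9198
  sulphur-dioxide contribution → 0.1256 μm/a
  chloride contribution → 0.294 μm/a
  total first-year rate 0.4195 μm/a
ISO 9224: D(t) = r_corr · t^b with b = 0.667 (copper, B1)
  D(15) = 0.4195 × 15^0.667 = 0.4195 × 6.088 = 2.554 μm
  Mass loss = 2.554 μm × 8.96 g/cm³ = 22.88 g·m⁻²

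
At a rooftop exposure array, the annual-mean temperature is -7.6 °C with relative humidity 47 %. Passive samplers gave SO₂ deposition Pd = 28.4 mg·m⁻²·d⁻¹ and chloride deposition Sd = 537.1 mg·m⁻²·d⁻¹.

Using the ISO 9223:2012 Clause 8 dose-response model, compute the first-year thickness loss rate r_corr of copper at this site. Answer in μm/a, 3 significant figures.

r_corr = 0.231 μm/a

copper: T≤10 °C ⇒ hinge +0.126·(-7.6−10) = -2.2176
  sulphur-dioxide contribution → 0.02205 μm/a
  chloride contribution → 0.2094 μm/a
  ⇒ r_corr(copper) = 0.2314 μm/a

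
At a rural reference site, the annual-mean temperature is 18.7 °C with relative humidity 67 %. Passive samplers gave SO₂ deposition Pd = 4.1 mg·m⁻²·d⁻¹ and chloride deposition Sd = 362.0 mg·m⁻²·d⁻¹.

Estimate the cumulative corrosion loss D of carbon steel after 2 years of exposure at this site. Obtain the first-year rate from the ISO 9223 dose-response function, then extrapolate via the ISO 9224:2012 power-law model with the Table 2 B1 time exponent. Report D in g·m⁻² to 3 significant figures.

D(2) = 955 g·m⁻²

carbon steel: T>10 °C ⇒ hinge -0.054·(18.7−10) = -0.4698
  sulphur-dioxide contribution → 8.801 μm/a
  chloride contribution → 75.87 μm/a
  ⇒ r_corr(carbon steel) = 84.67 μm/a
Power-law: D(2) = r_corr · 2^0.523
  D(2) = 84.67 × 2^0.523 = 84.67 × 1.437 = 121.7 μm
  Mass loss = 121.7 μm × 7.85 g/cm³ = 955.1 g·m⁻²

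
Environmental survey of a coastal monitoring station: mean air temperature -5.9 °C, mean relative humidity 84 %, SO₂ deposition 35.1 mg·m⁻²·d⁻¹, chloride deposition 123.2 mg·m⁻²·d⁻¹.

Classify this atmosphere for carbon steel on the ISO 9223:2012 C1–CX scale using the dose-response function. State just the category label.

C3

carbon steel: f(T) = +0.150·(T−10) [T≤10 °C] = -2.3850
  SO₂ term: 1.77·35.1^0.52·exp(0.02·84-2.3850) = 5.564
  Cl⁻ term: 0.102·123.2^0.62·exp(0.033·84+0.04·-5.9) = 25.48
  sum: 5.564 + 25.48 → r_corr = 31.04 μm/a
Category bounds: 25…50 μm/a bracket r_corr ⇒ C3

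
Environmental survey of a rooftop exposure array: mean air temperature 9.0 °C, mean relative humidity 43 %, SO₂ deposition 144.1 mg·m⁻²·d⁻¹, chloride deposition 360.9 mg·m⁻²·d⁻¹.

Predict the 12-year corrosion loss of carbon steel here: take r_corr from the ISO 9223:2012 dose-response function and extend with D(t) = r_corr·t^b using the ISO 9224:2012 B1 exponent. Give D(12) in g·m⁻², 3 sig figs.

carbon steel: T≤10 °C ⇒ hinge +0.150·(9.0−10) = -0.1500
  sulphur-dioxide contribution → 47.73 μm/a
  chloride contribution → 23.27 μm/a
  ⇒ r_corr(carbon steel) = 71 μm/a
ISO 9224: D(t) = r_corr · t^b with b = 0.523 (carbon steel, B1)
  D(12) = 71 × 12^0.523 = 71 × 3.668 = 260.4 μm
  Mass loss = 260.4 μm × 7.85 g/cm³ = 2044 g·m⁻²

D(12) = 2.04e+03 g·m⁻²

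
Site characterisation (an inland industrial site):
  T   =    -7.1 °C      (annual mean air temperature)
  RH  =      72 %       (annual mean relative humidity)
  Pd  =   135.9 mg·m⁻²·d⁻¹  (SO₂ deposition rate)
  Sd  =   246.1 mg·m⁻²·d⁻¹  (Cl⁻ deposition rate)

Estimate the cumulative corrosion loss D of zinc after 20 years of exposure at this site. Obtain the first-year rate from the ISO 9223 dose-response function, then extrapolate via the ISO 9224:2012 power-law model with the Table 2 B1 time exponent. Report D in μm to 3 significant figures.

D(20) = 22.8 μm

zinc: f(T) = +0.038·(T−10) [T≤10 °C] = -0.6498
  sulphur-dioxide contribution → 1.605 μm/a
  chloride contribution → 0.3927 μm/a
  ⇒ r_corr(zinc) = 1.997 μm/a
Power-law: D(20) = r_corr · 20^0.813
  D(20) = 1.997 × 20^0.813 = 1.997 × 11.42 = 22.81 μm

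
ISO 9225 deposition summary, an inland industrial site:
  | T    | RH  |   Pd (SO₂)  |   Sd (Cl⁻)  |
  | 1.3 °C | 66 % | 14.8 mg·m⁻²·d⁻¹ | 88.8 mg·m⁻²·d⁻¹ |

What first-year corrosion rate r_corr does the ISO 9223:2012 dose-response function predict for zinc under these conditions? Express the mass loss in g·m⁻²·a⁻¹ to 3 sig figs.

zinc: temperature factor f = +0.038·(-8.7) = -0.3306
  Pd branch = 0.0129·Pd^0.44·e^(0.046·RH+f) = 0.6316 μm/a
  Sd branch = 0.0175·Sd^0.57·e^(0.008·RH+0.085·T) = 0.4275 μm/a
  sum: 0.6316 + 0.4275 → r_corr = 1.059 μm/a
Convert to mass loss: 1.059 μm/a × 7.14 g/cm³ = 7.562 g·m⁻²·a⁻¹

r_corr = 7.56 g·m⁻²·a⁻¹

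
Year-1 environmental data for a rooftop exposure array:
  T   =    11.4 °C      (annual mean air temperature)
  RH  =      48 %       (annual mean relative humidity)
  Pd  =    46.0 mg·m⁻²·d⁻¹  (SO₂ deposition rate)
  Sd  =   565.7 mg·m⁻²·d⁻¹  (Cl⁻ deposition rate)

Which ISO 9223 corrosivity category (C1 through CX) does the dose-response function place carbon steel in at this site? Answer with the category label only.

C4

carbon steel: temperature factor f = -0.054·(1.4) = -0.0756
  sulphur-dioxide contribution → 31.38 μm/a
  chloride contribution → 39.92 μm/a
  total first-year rate 71.3 μm/a
Category bounds: 50…80 μm/a bracket r_corr ⇒ C4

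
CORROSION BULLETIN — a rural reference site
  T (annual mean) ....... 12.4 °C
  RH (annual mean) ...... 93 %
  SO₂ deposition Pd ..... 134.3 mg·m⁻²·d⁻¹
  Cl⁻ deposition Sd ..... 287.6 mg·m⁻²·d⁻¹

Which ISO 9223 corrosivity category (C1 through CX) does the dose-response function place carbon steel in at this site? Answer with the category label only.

CX

carbon steel: temperature factor f = -0.054·(2.4) = -0.1296
  Pd branch = 1.77·Pd^0.52·e^(0.02·RH+f) = 127.7 μm/a
  Sd branch = 0.102·Sd^0.62·e^(0.033·RH+0.04·T) = 120.6 μm/a
  sum: 127.7 + 120.6 → r_corr = 248.3 μm/a
Category bounds: 200…700 μm/a bracket r_corr ⇒ CX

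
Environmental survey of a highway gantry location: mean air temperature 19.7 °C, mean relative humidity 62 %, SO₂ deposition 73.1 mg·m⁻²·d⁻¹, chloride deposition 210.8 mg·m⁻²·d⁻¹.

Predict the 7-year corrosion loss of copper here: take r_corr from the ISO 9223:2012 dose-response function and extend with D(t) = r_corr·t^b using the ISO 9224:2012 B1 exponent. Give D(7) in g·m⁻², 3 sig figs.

copper: f(T) = -0.080·(T−10) [T>10 °C] = -0.7760
  Pd branch = 0.0053·Pd^0.26·e^(0.059·RH+f) = 0.2888 μm/a
  Cl⁻ term: 0.01025·210.8^0.27·exp(0.036·62+0.049·19.7) = 1.064
  r_corr = 0.2888 + 1.064 = 1.352 μm/a
Power-law: D(7) = r_corr · 7^0.667
  D(7) = 1.352 × 7^0.667 = 1.352 × 3.662 = 4.952 μm
  Mass loss = 4.952 μm × 8.96 g/cm³ = 44.37 g·m⁻²

D(7) = 44.4 g·m⁻²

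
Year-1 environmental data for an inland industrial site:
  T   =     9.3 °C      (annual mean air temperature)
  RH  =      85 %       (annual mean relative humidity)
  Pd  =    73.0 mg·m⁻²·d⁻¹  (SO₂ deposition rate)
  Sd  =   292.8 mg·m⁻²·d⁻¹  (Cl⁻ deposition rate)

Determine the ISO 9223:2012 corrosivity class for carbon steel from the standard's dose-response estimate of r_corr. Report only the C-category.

carbon steel: temperature factor f = +0.150·(-0.7) = -0.1050
  SO₂ term: 1.77·73.0^0.52·exp(0.02·85-0.1050) = 81.21
  Sd branch = 0.102·Sd^0.62·e^(0.033·RH+0.04·T) = 82.72 μm/a
  r_corr = 81.21 + 82.72 = 163.9 μm/a
ISO 9223 Table 2 (carbon steel): 80 < 164 ≤ 200 μm/a ⇒ C5

C5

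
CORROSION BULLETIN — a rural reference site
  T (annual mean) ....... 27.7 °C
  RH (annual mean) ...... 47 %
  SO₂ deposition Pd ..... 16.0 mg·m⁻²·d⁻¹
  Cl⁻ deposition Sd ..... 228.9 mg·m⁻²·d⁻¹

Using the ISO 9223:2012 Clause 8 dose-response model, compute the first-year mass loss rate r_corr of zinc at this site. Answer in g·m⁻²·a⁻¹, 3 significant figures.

r_corr = 43.2 g·m⁻²·a⁻¹

zinc: temperature factor f = -0.071·(17.7) = -1.2567
  sulphur-dioxide contribution → 0.108 μm/a
  chloride contribution → 5.941 μm/a
  ⇒ r_corr(zinc) = 6.049 μm/a
Convert to mass loss: 6.049 μm/a × 7.14 g/cm³ = 43.19 g·m⁻²·a⁻¹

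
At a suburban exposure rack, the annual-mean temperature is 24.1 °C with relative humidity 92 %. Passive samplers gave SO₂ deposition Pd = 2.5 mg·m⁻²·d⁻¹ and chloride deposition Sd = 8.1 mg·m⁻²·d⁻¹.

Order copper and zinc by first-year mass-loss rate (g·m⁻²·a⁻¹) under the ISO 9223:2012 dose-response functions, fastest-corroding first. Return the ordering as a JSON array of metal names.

copper: f(T) = -0.080·(T−10) [T>10 °C] = -1.1280
  SO₂ term: 0.0053·2.5^0.26·exp(0.059·92-1.1280) = 0.4957
  Sd branch = 0.01025·Sd^0.27·e^(0.036·RH+0.049·T) = 1.612 μm/a
  sum: 0.4957 + 1.612 → r_corr = 2.107 μm/a
  mass loss = 2.107 μm/a × 8.96 g/cm³ = 18.88 g·m⁻²·a⁻¹
zinc: T>10 °C ⇒ hinge -0.071·(24.1−10) = -1.0011
  SO₂ term: 0.0129·2.5^0.44·exp(0.046·92-1.0011) = 0.4885
  Cl⁻ term: 0.0175·8.1^0.57·exp(0.008·92+0.085·24.1) = 0.9336
  sum: 0.4885 + 0.9336 → r_corr = 1.422 μm/a
  mass loss = 1.422 μm/a × 7.14 g/cm³ = 10.15 g·m⁻²·a⁻¹
Ordering by g·m⁻²·a⁻¹: copper (18.9) > zinc (10.2)

["copper", "zinc"]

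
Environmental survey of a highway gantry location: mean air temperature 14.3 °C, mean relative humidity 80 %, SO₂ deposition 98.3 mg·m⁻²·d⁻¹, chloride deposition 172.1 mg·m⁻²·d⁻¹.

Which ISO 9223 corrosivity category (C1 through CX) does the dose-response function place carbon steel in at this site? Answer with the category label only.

C5

carbon steel: T>10 °C ⇒ hinge -0.054·(14.3−10) = -0.2322
  Pd branch = 1.77·Pd^0.52·e^(0.02·RH+f) = 75.53 μm/a
  Sd branch = 0.102·Sd^0.62·e^(0.033·RH+0.04·T) = 61.62 μm/a
  sum: 75.53 + 61.62 → r_corr = 137.2 μm/a
137 μm/a falls in (80, 200] for carbon steel → category C5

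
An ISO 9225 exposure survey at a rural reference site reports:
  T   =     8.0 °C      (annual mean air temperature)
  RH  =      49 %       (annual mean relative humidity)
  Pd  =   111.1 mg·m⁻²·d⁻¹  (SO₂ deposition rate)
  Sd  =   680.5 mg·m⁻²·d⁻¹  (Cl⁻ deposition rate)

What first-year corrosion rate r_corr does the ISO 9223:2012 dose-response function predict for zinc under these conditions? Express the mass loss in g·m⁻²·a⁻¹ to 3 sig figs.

zinc: T≤10 °C ⇒ hinge +0.038·(8.0−10) = -0.0760
  SO₂ term: 0.0129·111.1^0.44·exp(0.046·49-0.0760) = 0.9049
  Sd branch = 0.0175·Sd^0.57·e^(0.008·RH+0.085·T) = 2.105 μm/a
  r_corr = 0.9049 + 2.105 = 3.01 μm/a
Convert to mass loss: 3.01 μm/a × 7.14 g/cm³ = 21.49 g·m⁻²·a⁻¹

r_corr = 21.5 g·m⁻²·a⁻¹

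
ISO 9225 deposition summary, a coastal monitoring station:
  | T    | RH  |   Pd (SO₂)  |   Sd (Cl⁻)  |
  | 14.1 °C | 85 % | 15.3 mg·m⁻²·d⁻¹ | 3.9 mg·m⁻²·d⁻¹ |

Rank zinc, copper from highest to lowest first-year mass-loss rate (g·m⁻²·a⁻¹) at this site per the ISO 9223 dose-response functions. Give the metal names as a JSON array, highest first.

["copper", "zinc"]

zinc: T>10 °C ⇒ hinge -0.071·(14.1−10) = -0.2911
  SO₂ term: 0.0129·15.3^0.44·exp(0.046·85-0.2911) = 1.598
  Cl⁻ term: 0.0175·3.9^0.57·exp(0.008·85+0.085·14.1) = 0.2488
  r_corr = 1.598 + 0.2488 = 1.847 μm/a
  mass loss = 1.847 μm/a × 7.14 g/cm³ = 13.18 g·m⁻²·a⁻¹
copper: f(T) = -0.080·(T−10) [T>10 °C] = -0.3280
  Pd branch = 0.0053·Pd^0.26·e^(0.059·RH+f) = 1.169 μm/a
  Sd branch = 0.01025·Sd^0.27·e^(0.036·RH+0.049·T) = 0.63 μm/a
  r_corr = 1.169 + 0.63 = 1.799 μm/a
  mass loss = 1.799 μm/a × 8.96 g/cm³ = 16.12 g·m⁻²·a⁻¹
Ordering by g·m⁻²·a⁻¹: copper (16.1) > zinc (13.2)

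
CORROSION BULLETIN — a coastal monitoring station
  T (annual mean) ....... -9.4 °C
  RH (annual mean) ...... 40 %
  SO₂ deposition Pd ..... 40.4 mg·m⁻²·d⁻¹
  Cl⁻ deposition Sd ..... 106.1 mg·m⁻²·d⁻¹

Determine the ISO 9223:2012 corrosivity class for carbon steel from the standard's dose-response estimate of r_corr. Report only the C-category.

C2

carbon steel: temperature factor f = +0.150·(-19.4) = -2.9100
  Pd branch = 1.77·Pd^0.52·e^(0.02·RH+f) = 1.469 μm/a
  Cl⁻ term: 0.102·106.1^0.62·exp(0.033·40+0.04·-9.4) = 4.726
  r_corr = 1.469 + 4.726 = 6.195 μm/a
6.19 μm/a falls in (1.3, 25] for carbon steel → category C2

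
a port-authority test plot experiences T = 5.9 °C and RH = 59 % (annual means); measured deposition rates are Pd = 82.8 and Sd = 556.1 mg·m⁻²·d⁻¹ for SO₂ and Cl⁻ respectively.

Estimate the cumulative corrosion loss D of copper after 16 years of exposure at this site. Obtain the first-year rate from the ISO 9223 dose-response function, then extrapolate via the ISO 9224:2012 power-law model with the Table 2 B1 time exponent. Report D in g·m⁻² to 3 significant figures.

copper: f(T) = +0.126·(T−10) [T≤10 °C] = -0.5166
  sulphur-dioxide contribution → 0.3239 μm/a
  chloride contribution → 0.6308 μm/a
  ⇒ r_corr(copper) = 0.9547 μm/a
ISO 9224: D(t) = r_corr · t^b with b = 0.667 (copper, B1)
  D(16) = 0.9547 × 16^0.667 = 0.9547 × 6.355 = 6.068 μm
  Mass loss = 6.068 μm × 8.96 g/cm³ = 54.37 g·m⁻²

D(16) = 54.4 g·m⁻²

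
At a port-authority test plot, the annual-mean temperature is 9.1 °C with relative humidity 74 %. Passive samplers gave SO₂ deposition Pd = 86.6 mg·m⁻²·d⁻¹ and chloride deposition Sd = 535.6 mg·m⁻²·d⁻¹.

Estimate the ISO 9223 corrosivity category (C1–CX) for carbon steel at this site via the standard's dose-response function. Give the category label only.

C5

carbon steel: f(T) = +0.150·(T−10) [T≤10 °C] = -0.1350
  SO₂ term: 1.77·86.6^0.52·exp(0.02·74-0.1350) = 69.12
  Cl⁻ term: 0.102·535.6^0.62·exp(0.033·74+0.04·9.1) = 83.01
  sum: 69.12 + 83.01 → r_corr = 152.1 μm/a
Category bounds: 80…200 μm/a bracket r_corr ⇒ C5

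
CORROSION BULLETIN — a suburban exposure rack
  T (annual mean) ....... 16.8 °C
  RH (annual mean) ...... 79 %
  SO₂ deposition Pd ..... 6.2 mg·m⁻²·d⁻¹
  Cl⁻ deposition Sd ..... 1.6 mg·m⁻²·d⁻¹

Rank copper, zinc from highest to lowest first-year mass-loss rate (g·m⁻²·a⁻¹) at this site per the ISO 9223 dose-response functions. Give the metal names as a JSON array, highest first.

["copper", "zinc"]

copper: f(T) = -0.080·(T−10) [T>10 °C] = -0.5440
  Pd branch = 0.0053·Pd^0.26·e^(0.059·RH+f) = 0.5227 μm/a
  Cl⁻ term: 0.01025·1.6^0.27·exp(0.036·79+0.049·16.8) = 0.4555
  r_corr = 0.5227 + 0.4555 = 0.9782 μm/a
  mass loss = 0.9782 μm/a × 8.96 g/cm³ = 8.765 g·m⁻²·a⁻¹
zinc: T>10 °C ⇒ hinge -0.071·(16.8−10) = -0.4828
  SO₂ term: 0.0129·6.2^0.44·exp(0.046·79-0.4828) = 0.6727
  Cl⁻ term: 0.0175·1.6^0.57·exp(0.008·79+0.085·16.8) = 0.1795
  sum: 0.6727 + 0.1795 → r_corr = 0.8521 μm/a
  mass loss = 0.8521 μm/a × 7.14 g/cm³ = 6.084 g·m⁻²·a⁻¹
Ordering by g·m⁻²·a⁻¹: copper (8.76) > zinc (6.08)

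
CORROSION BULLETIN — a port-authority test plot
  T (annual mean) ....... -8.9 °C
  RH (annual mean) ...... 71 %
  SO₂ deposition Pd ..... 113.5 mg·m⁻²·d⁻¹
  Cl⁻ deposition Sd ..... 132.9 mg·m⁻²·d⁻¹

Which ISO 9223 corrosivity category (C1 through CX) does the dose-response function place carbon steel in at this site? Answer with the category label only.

C2

carbon steel: f(T) = +0.150·(T−10) [T≤10 °C] = -2.8350
  Pd branch = 1.77·Pd^0.52·e^(0.02·RH+f) = 5.036 μm/a
  Sd branch = 0.102·Sd^0.62·e^(0.033·RH+0.04·T) = 15.42 μm/a
  sum: 5.036 + 15.42 → r_corr = 20.46 μm/a
Category bounds: 1.3…25 μm/a bracket r_corr ⇒ C2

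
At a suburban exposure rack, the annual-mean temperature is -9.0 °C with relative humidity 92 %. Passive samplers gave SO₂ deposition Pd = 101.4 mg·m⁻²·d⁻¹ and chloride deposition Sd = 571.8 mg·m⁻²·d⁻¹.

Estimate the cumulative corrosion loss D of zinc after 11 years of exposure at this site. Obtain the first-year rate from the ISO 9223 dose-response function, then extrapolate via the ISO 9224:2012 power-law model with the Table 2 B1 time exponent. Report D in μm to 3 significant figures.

D(11) = 27.6 μm

zinc: T≤10 °C ⇒ hinge +0.038·(-9.0−10) = -0.7220
  Pd branch = 0.0129·Pd^0.44·e^(0.046·RH+f) = 3.293 μm/a
  Sd branch = 0.0175·Sd^0.57·e^(0.008·RH+0.085·T) = 0.634 μm/a
  sum: 3.293 + 0.634 → r_corr = 3.927 μm/a
Power-law: D(11) = r_corr · 11^0.813
  D(11) = 3.927 × 11^0.813 = 3.927 × 7.025 = 27.59 μm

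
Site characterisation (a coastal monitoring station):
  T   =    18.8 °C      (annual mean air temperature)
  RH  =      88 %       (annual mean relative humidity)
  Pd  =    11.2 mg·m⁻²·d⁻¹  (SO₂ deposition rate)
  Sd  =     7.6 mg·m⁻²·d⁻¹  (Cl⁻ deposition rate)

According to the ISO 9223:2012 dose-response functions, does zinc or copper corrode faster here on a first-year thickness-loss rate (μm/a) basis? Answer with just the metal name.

zinc: temperature factor f = -0.071·(8.8) = -0.6248
  sulphur-dioxide contribution → 1.145 μm/a
  chloride contribution → 0.5557 μm/a
  ⇒ r_corr(zinc) = 1.701 μm/a
copper: temperature factor f = -0.080·(8.8) = -0.7040
  sulphur-dioxide contribution → 0.8835 μm/a
  chloride contribution → 1.058 μm/a
  total first-year rate 1.941 μm/a
Ordering by μm/a: copper (1.94) > zinc (1.7)

copper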